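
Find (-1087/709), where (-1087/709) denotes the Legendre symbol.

-1

(-1087/709)
  = (1087/709)    [709 ≡ 1 mod 4 ⇒ (-1/709) = +1]
  = (378/709)    [1087 ≡ 378 mod 709]
  = -(189/709)    [709 ≡ 5 mod 8 ⇒ (2/709) = -1]
  = -(709/189)    [QR: 189 ≡ 1 mod 4, sign kept]
  = -(142/189)    [709 ≡ 142 mod 189]
  = (71/189)    [189 ≡ 5 mod 8 ⇒ (2/189) = -1]
  = (189/71)    [QR: 189 ≡ 1 mod 4, sign kept]
  = (47/71)    [189 ≡ 47 mod 71]
  = -(71/47)    [QR: both ≡ 3 mod 4, sign flips]
  = -(24/47)    [71 ≡ 24 mod 47]
  = -(3/47)    [47 ≡ 7 mod 8 ⇒ (2/47)^3 = +1]
  = (47/3)    [QR: both ≡ 3 mod 4, sign flips]
  = (2/3)    [47 ≡ 2 mod 3]
  = -(1/3)    [3 ≡ 3 mod 8 ⇒ (2/3) = -1]
  = -1    [(1/3) = 1]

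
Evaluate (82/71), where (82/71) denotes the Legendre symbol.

Reduce the numerator: 82 ≡ 11 (mod 71), so (82/71) = (11/71).
Both 11 ≡ 3 and 71 ≡ 3 (mod 4), so reciprocity gives (11/71) = -(71/11). Reduce: 71 ≡ 5 (mod 11). Now have -(5/11).
5 ≡ 1 (mod 4), so quadratic reciprocity gives (5/11) = (11/5). Reduce: 11 ≡ 1 (mod 5). Now have -(1/5).
(1/5) = 1. Collecting the sign factors: -1.

-1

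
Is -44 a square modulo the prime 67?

(-44/67)
  = (23/67)    [-44 ≡ 23 mod 67]
  = -(67/23)    [QR: both ≡ 3 mod 4, sign flips]
  = -(21/23)    [67 ≡ 21 mod 23]
  = -(23/21)    [QR: 21 ≡ 1 mod 4, sign kept]
  = -(2/21)    [23 ≡ 2 mod 21]
  = (1/21)    [21 ≡ 5 mod 8 ⇒ (2/21) = -1]
  = 1    [(1/21) = 1]
The Legendre symbol is 1, so x^2 ≡ -44 (mod 67) has solution.

yes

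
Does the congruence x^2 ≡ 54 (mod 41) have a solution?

Reduce the numerator: 54 ≡ 13 (mod 41), so (54/41) = (13/41).
13 ≡ 1 (mod 4), so quadratic reciprocity gives (13/41) = (41/13). Reduce: 41 ≡ 2 (mod 13). Now have (2/13).
Factor out 2: 2 = 2. Since 13 ≡ 5 (mod 8), (2/13) = -1. Now have -(1/13).
(1/13) = 1. Collecting the sign factors: -1.
(54/41) = -1, and 41 is prime, so 54 is not a quadratic residue mod 41.

no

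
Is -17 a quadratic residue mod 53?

Reduce the numerator: -17 ≡ 36 (mod 53), so (-17/53) = (36/53).
Factor out 2: 36 = 2^2·9. Since 53 ≡ 5 (mod 8), (2/53) = -1, and (2/53)^2 = +1. Now have (9/53).
9 ≡ 1 (mod 4), so quadratic reciprocity gives (9/53) = (53/9). Reduce: 53 ≡ 8 (mod 9). Now have (8/9).
Factor out 2: 8 = 2^3. Since 9 ≡ 1 (mod 8), (2/9) = +1, and (2/9)^3 = +1. Now have (1/9).
(1/9) = 1. Collecting the sign factors: 1.
(-17/53) = 1, and 53 is prime, so -17 is a quadratic residue mod 53.

yes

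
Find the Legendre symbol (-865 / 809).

Pull out -1: (-865 / 809) = (-1 / 809)·(865 / 809). Since 809 ≡ 1 (mod 4), (-1 / 809) = +1. Now have (865 / 809).
Reduce the numerator: 865 ≡ 56 (mod 809), so (865 / 809) = (56 / 809).
Factor out 2: 56 = 2^3·7. Since 809 ≡ 1 (mod 8), (2 / 809) = +1, and (2 / 809)^3 = +1. Now have (7 / 809).
809 ≡ 1 (mod 4), so quadratic reciprocity gives (7 / 809) = (809 / 7). Reduce: 809 ≡ 4 (mod 7). Now have (4 / 7).
Factor out 2: 4 = 2^2. Since 7 ≡ 7 (mod 8), (2 / 7) = +1, and (2 / 7)^2 = +1. Now have (1 / 7).
(1 / 7) = 1. Collecting the sign factors: 1.

1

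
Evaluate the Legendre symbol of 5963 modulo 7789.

-1

7789 ≡ 1 (mod 4), so quadratic reciprocity gives (5963|7789) = (7789|5963). Reduce: 7789 ≡ 1826 (mod 5963). Now have (1826|5963).
Factor out 2: 1826 = 2·913. Since 5963 ≡ 3 (mod 8), (2|5963) = -1. Now have -(913|5963).
913 ≡ 1 (mod 4), so quadratic reciprocity gives (913|5963) = (5963|913). Reduce: 5963 ≡ 485 (mod 913). Now have -(485|913).
485 ≡ 1 (mod 4), so quadratic reciprocity gives (485|913) = (913|485). Reduce: 913 ≡ 428 (mod 485). Now have -(428|485).
Factor out 2: 428 = 2^2·107. Since 485 ≡ 5 (mod 8), (2|485) = -1, and (2|485)^2 = +1. Now have -(107|485).
485 ≡ 1 (mod 4), so quadratic reciprocity gives (107|485) = (485|107). Reduce: 485 ≡ 57 (mod 107). Now have -(57|107).
57 ≡ 1 (mod 4), so quadratic reciprocity gives (57|107) = (107|57). Reduce: 107 ≡ 50 (mod 57). Now have -(50|57).
Factor out 2: 50 = 2·25. Since 57 ≡ 1 (mod 8), (2|57) = +1. Now have -(25|57).
25 ≡ 1 (mod 4), so quadratic reciprocity gives (25|57) = (57|25). Reduce: 57 ≡ 7 (mod 25). Now have -(7|25).
25 ≡ 1 (mod 4), so quadratic reciprocity gives (7|25) = (25|7). Reduce: 25 ≡ 4 (mod 7). Now have -(4|7).
Factor out 2: 4 = 2^2. Since 7 ≡ 7 (mod 8), (2|7) = +1, and (2|7)^2 = +1. Now have -(1|7).
(1|7) = 1. Collecting the sign factors: -1.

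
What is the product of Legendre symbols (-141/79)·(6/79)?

1

By multiplicativity, (-141·6/79) = (-141/79)·(6/79).
First factor (-141/79):
Pull out -1: (-141/79) = (-1/79)·(141/79). Since 79 ≡ 3 (mod 4), (-1/79) = -1. Now have -(141/79).
Reduce the numerator: 141 ≡ 62 (mod 79), so (141/79) = (62/79).
Factor out 2: 62 = 2·31. Since 79 ≡ 7 (mod 8), (2/79) = +1. Now have -(31/79).
Both 31 ≡ 3 and 79 ≡ 3 (mod 4), so reciprocity gives (31/79) = -(79/31). Reduce: 79 ≡ 17 (mod 31). Now have (17/31).
17 ≡ 1 (mod 4), so quadratic reciprocity gives (17/31) = (31/17). Reduce: 31 ≡ 14 (mod 17). Now have (14/17).
Factor out 2: 14 = 2·7. Since 17 ≡ 1 (mod 8), (2/17) = +1. Now have (7/17).
17 ≡ 1 (mod 4), so quadratic reciprocity gives (7/17) = (17/7). Reduce: 17 ≡ 3 (mod 7). Now have (3/7).
Both 3 ≡ 3 and 7 ≡ 3 (mod 4), so reciprocity gives (3/7) = -(7/3). Reduce: 7 ≡ 1 (mod 3). Now have -(1/3).
(1/3) = 1. Collecting the sign factors: -1.
Second factor (6/79):
Factor out 2: 6 = 2·3. Since 79 ≡ 7 (mod 8), (2/79) = +1. Now have (3/79).
Both 3 ≡ 3 and 79 ≡ 3 (mod 4), so reciprocity gives (3/79) = -(79/3). Reduce: 79 ≡ 1 (mod 3). Now have -(1/3).
(1/3) = 1. Collecting the sign factors: -1.
Product: (-1)·(-1) = 1.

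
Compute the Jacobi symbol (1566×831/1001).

1

By multiplicativity, (1566·831/1001) = (1566/1001)·(831/1001).
First factor (1566/1001):
Reduce the numerator: 1566 ≡ 565 (mod 1001), so (1566/1001) = (565/1001).
565 ≡ 1 (mod 4), so quadratic reciprocity gives (565/1001) = (1001/565). Reduce: 1001 ≡ 436 (mod 565). Now have (436/565).
Factor out 2: 436 = 2^2·109. Since 565 ≡ 5 (mod 8), (2/565) = -1, and (2/565)^2 = +1. Now have (109/565).
109 ≡ 1 (mod 4), so quadratic reciprocity gives (109/565) = (565/109). Reduce: 565 ≡ 20 (mod 109). Now have (20/109).
Factor out 2: 20 = 2^2·5. Since 109 ≡ 5 (mod 8), (2/109) = -1, and (2/109)^2 = +1. Now have (5/109).
5 ≡ 1 (mod 4), so quadratic reciprocity gives (5/109) = (109/5). Reduce: 109 ≡ 4 (mod 5). Now have (4/5).
Factor out 2: 4 = 2^2. Since 5 ≡ 5 (mod 8), (2/5) = -1, and (2/5)^2 = +1. Now have (1/5).
(1/5) = 1. Collecting the sign factors: 1.
Second factor (831/1001):
1001 ≡ 1 (mod 4), so quadratic reciprocity gives (831/1001) = (1001/831). Reduce: 1001 ≡ 170 (mod 831). Now have (170/831).
Factor out 2: 170 = 2·85. Since 831 ≡ 7 (mod 8), (2/831) = +1. Now have (85/831).
85 ≡ 1 (mod 4), so quadratic reciprocity gives (85/831) = (831/85). Reduce: 831 ≡ 66 (mod 85). Now have (66/85).
Factor out 2: 66 = 2·33. Since 85 ≡ 5 (mod 8), (2/85) = -1. Now have -(33/85).
33 ≡ 1 (mod 4), so quadratic reciprocity gives (33/85) = (85/33). Reduce: 85 ≡ 19 (mod 33). Now have -(19/33).
33 ≡ 1 (mod 4), so quadratic reciprocity gives (19/33) = (33/19). Reduce: 33 ≡ 14 (mod 19). Now have -(14/19).
Factor out 2: 14 = 2·7. Since 19 ≡ 3 (mod 8), (2/19) = -1. Now have (7/19).
Both 7 ≡ 3 and 19 ≡ 3 (mod 4), so reciprocity gives (7/19) = -(19/7). Reduce: 19 ≡ 5 (mod 7). Now have -(5/7).
5 ≡ 1 (mod 4), so quadratic reciprocity gives (5/7) = (7/5). Reduce: 7 ≡ 2 (mod 5). Now have -(2/5).
Factor out 2: 2 = 2. Since 5 ≡ 5 (mod 8), (2/5) = -1. Now have (1/5).
(1/5) = 1. Collecting the sign factors: 1.
Product: (1)·(1) = 1.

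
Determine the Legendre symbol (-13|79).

-1

Pull out -1: (-13|79) = (-1|79)·(13|79). Since 79 ≡ 3 (mod 4), (-1|79) = -1. Now have -(13|79).
13 ≡ 1 (mod 4), so quadratic reciprocity gives (13|79) = (79|13). Reduce: 79 ≡ 1 (mod 13). Now have -(1|13).
(1|13) = 1. Collecting the sign factors: -1.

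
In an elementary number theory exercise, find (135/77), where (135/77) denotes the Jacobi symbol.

(135/77)
  = (58/77)    [135 ≡ 58 mod 77]
  = -(29/77)    [77 ≡ 5 mod 8 ⇒ (2/77) = -1]
  = -(77/29)    [QR: 29 ≡ 1 mod 4, sign kept]
  = -(19/29)    [77 ≡ 19 mod 29]
  = -(29/19)    [QR: 29 ≡ 1 mod 4, sign kept]
  = -(10/19)    [29 ≡ 10 mod 19]
  = (5/19)    [19 ≡ 3 mod 8 ⇒ (2/19) = -1]
  = (19/5)    [QR: 5 ≡ 1 mod 4, sign kept]
  = (4/5)    [19 ≡ 4 mod 5]
  = (1/5)    [5 ≡ 5 mod 8 ⇒ (2/5)^2 = +1]
  = 1    [(1/5) = 1]

1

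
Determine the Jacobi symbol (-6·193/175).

By multiplicativity, (-6·193/175) = (-6/175)·(193/175).
First factor (-6/175):
Pull out -1: (-6/175) = (-1/175)·(6/175). Since 175 ≡ 3 (mod 4), (-1/175) = -1. Now have -(6/175).
Factor out 2: 6 = 2·3. Since 175 ≡ 7 (mod 8), (2/175) = +1. Now have -(3/175).
Both 3 ≡ 3 and 175 ≡ 3 (mod 4), so reciprocity gives (3/175) = -(175/3). Reduce: 175 ≡ 1 (mod 3). Now have (1/3).
(1/3) = 1. Collecting the sign factors: 1.
Second factor (193/175):
Reduce the numerator: 193 ≡ 18 (mod 175), so (193/175) = (18/175).
Factor out 2: 18 = 2·9. Since 175 ≡ 7 (mod 8), (2/175) = +1. Now have (9/175).
9 ≡ 1 (mod 4), so quadratic reciprocity gives (9/175) = (175/9). Reduce: 175 ≡ 4 (mod 9). Now have (4/9).
Factor out 2: 4 = 2^2. Since 9 ≡ 1 (mod 8), (2/9) = +1, and (2/9)^2 = +1. Now have (1/9).
(1/9) = 1. Collecting the sign factors: 1.
Product: (1)·(1) = 1.

1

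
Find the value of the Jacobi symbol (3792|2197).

1

Reduce the numerator: 3792 ≡ 1595 (mod 2197), so (3792|2197) = (1595|2197).
2197 ≡ 1 (mod 4), so quadratic reciprocity gives (1595|2197) = (2197|1595). Reduce: 2197 ≡ 602 (mod 1595). Now have (602|1595).
Factor out 2: 602 = 2·301. Since 1595 ≡ 3 (mod 8), (2|1595) = -1. Now have -(301|1595).
301 ≡ 1 (mod 4), so quadratic reciprocity gives (301|1595) = (1595|301). Reduce: 1595 ≡ 90 (mod 301). Now have -(90|301).
Factor out 2: 90 = 2·45. Since 301 ≡ 5 (mod 8), (2|301) = -1. Now have (45|301).
45 ≡ 1 (mod 4), so quadratic reciprocity gives (45|301) = (301|45). Reduce: 301 ≡ 31 (mod 45). Now have (31|45).
45 ≡ 1 (mod 4), so quadratic reciprocity gives (31|45) = (45|31). Reduce: 45 ≡ 14 (mod 31). Now have (14|31).
Factor out 2: 14 = 2·7. Since 31 ≡ 7 (mod 8), (2|31) = +1. Now have (7|31).
Both 7 ≡ 3 and 31 ≡ 3 (mod 4), so reciprocity gives (7|31) = -(31|7). Reduce: 31 ≡ 3 (mod 7). Now have -(3|7).
Both 3 ≡ 3 and 7 ≡ 3 (mod 4), so reciprocity gives (3|7) = -(7|3). Reduce: 7 ≡ 1 (mod 3). Now have (1|3).
(1|3) = 1. Collecting the sign factors: 1.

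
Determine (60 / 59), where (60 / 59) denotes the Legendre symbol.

Reduce the numerator: 60 ≡ 1 (mod 59), so (60 / 59) = (1 / 59).
(1 / 59) = 1. Collecting the sign factors: 1.

1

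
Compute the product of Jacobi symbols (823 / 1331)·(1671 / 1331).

By multiplicativity, (823·1671 / 1331) = (823 / 1331)·(1671 / 1331).
First factor (823 / 1331):
Both 823 ≡ 3 and 1331 ≡ 3 (mod 4), so reciprocity gives (823 / 1331) = -(1331 / 823). Reduce: 1331 ≡ 508 (mod 823). Now have -(508 / 823).
Factor out 2: 508 = 2^2·127. Since 823 ≡ 7 (mod 8), (2 / 823) = +1, and (2 / 823)^2 = +1. Now have -(127 / 823).
Both 127 ≡ 3 and 823 ≡ 3 (mod 4), so reciprocity gives (127 / 823) = -(823 / 127). Reduce: 823 ≡ 61 (mod 127). Now have (61 / 127).
61 ≡ 1 (mod 4), so quadratic reciprocity gives (61 / 127) = (127 / 61). Reduce: 127 ≡ 5 (mod 61). Now have (5 / 61).
5 ≡ 1 (mod 4), so quadratic reciprocity gives (5 / 61) = (61 / 5). Reduce: 61 ≡ 1 (mod 5). Now have (1 / 5).
(1 / 5) = 1. Collecting the sign factors: 1.
Second factor (1671 / 1331):
Reduce the numerator: 1671 ≡ 340 (mod 1331), so (1671 / 1331) = (340 / 1331).
Factor out 2: 340 = 2^2·85. Since 1331 ≡ 3 (mod 8), (2 / 1331) = -1, and (2 / 1331)^2 = +1. Now have (85 / 1331).
85 ≡ 1 (mod 4), so quadratic reciprocity gives (85 / 1331) = (1331 / 85). Reduce: 1331 ≡ 56 (mod 85). Now have (56 / 85).
Factor out 2: 56 = 2^3·7. Since 85 ≡ 5 (mod 8), (2 / 85) = -1, and (2 / 85)^3 = -1. Now have -(7 / 85).
85 ≡ 1 (mod 4), so quadratic reciprocity gives (7 / 85) = (85 / 7). Reduce: 85 ≡ 1 (mod 7). Now have -(1 / 7).
(1 / 7) = 1. Collecting the sign factors: -1.
Product: (1)·(-1) = -1.

-1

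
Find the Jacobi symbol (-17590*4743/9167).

By multiplicativity, (-17590·4743/9167) = (-17590/9167)·(4743/9167).
First factor (-17590/9167):
(-17590/9167)
  = -(17590/9167)    [9167 ≡ 3 mod 4 ⇒ (-1/9167) = -1]
  = -(8423/9167)    [17590 ≡ 8423 mod 9167]
  = (9167/8423)    [QR: both ≡ 3 mod 4, sign flips]
  = (744/8423)    [9167 ≡ 744 mod 8423]
  = (93/8423)    [8423 ≡ 7 mod 8 ⇒ (2/8423)^3 = +1]
  = (8423/93)    [QR: 93 ≡ 1 mod 4, sign kept]
  = (53/93)    [8423 ≡ 53 mod 93]
  = (93/53)    [QR: 53 ≡ 1 mod 4, sign kept]
  = (40/53)    [93 ≡ 40 mod 53]
  = -(5/53)    [53 ≡ 5 mod 8 ⇒ (2/53)^3 = -1]
  = -(53/5)    [QR: 5 ≡ 1 mod 4, sign kept]
  = -(3/5)    [53 ≡ 3 mod 5]
  = -(5/3)    [QR: 5 ≡ 1 mod 4, sign kept]
  = -(2/3)    [5 ≡ 2 mod 3]
  = (1/3)    [3 ≡ 3 mod 8 ⇒ (2/3) = -1]
  = 1    [(1/3) = 1]
Second factor (4743/9167):
(4743/9167)
  = -(9167/4743)    [QR: both ≡ 3 mod 4, sign flips]
  = -(4424/4743)    [9167 ≡ 4424 mod 4743]
  = -(553/4743)    [4743 ≡ 7 mod 8 ⇒ (2/4743)^3 = +1]
  = -(4743/553)    [QR: 553 ≡ 1 mod 4, sign kept]
  = -(319/553)    [4743 ≡ 319 mod 553]
  = -(553/319)    [QR: 553 ≡ 1 mod 4, sign kept]
  = -(234/319)    [553 ≡ 234 mod 319]
  = -(117/319)    [319 ≡ 7 mod 8 ⇒ (2/319) = +1]
  = -(319/117)    [QR: 117 ≡ 1 mod 4, sign kept]
  = -(85/117)    [319 ≡ 85 mod 117]
  = -(117/85)    [QR: 85 ≡ 1 mod 4, sign kept]
  = -(32/85)    [117 ≡ 32 mod 85]
  = (1/85)    [85 ≡ 5 mod 8 ⇒ (2/85)^5 = -1]
  = 1    [(1/85) = 1]
Product: (1)·(1) = 1.

1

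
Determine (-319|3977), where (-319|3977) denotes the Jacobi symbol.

Pull out -1: (-319|3977) = (-1|3977)·(319|3977). Since 3977 ≡ 1 (mod 4), (-1|3977) = +1. Now have (319|3977).
3977 ≡ 1 (mod 4), so quadratic reciprocity gives (319|3977) = (3977|319). Reduce: 3977 ≡ 149 (mod 319). Now have (149|319).
149 ≡ 1 (mod 4), so quadratic reciprocity gives (149|319) = (319|149). Reduce: 319 ≡ 21 (mod 149). Now have (21|149).
21 ≡ 1 (mod 4), so quadratic reciprocity gives (21|149) = (149|21). Reduce: 149 ≡ 2 (mod 21). Now have (2|21).
Factor out 2: 2 = 2. Since 21 ≡ 5 (mod 8), (2|21) = -1. Now have -(1|21).
(1|21) = 1. Collecting the sign factors: -1.

-1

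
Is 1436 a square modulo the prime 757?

(1436/757)
  = (679/757)    [1436 ≡ 679 mod 757]
  = (757/679)    [QR: 757 ≡ 1 mod 4, sign kept]
  = (78/679)    [757 ≡ 78 mod 679]
  = (39/679)    [679 ≡ 7 mod 8 ⇒ (2/679) = +1]
  = -(679/39)    [QR: both ≡ 3 mod 4, sign flips]
  = -(16/39)    [679 ≡ 16 mod 39]
  = -(1/39)    [39 ≡ 7 mod 8 ⇒ (2/39)^4 = +1]
  = -1    [(1/39) = 1]
The Legendre symbol is -1, so x^2 ≡ 1436 (mod 757) has no solution.

no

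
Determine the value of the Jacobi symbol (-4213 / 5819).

(-4213 / 5819)
  = (1606 / 5819)    [-4213 ≡ 1606 mod 5819]
  = -(803 / 5819)    [5819 ≡ 3 mod 8 ⇒ (2 / 5819) = -1]
  = (5819 / 803)    [QR: both ≡ 3 mod 4, sign flips]
  = (198 / 803)    [5819 ≡ 198 mod 803]
  = -(99 / 803)    [803 ≡ 3 mod 8 ⇒ (2 / 803) = -1]
  = (803 / 99)    [QR: both ≡ 3 mod 4, sign flips]
  = (11 / 99)    [803 ≡ 11 mod 99]
  = -(99 / 11)    [QR: both ≡ 3 mod 4, sign flips]
  = -(0 / 11)    [99 ≡ 0 mod 11]
  = 0    [numerator 0, gcd > 1]

0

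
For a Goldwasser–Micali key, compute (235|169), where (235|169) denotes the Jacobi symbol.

1

Reduce the numerator: 235 ≡ 66 (mod 169), so (235|169) = (66|169).
Factor out 2: 66 = 2·33. Since 169 ≡ 1 (mod 8), (2|169) = +1. Now have (33|169).
33 ≡ 1 (mod 4), so quadratic reciprocity gives (33|169) = (169|33). Reduce: 169 ≡ 4 (mod 33). Now have (4|33).
Factor out 2: 4 = 2^2. Since 33 ≡ 1 (mod 8), (2|33) = +1, and (2|33)^2 = +1. Now have (1|33).
(1|33) = 1. Collecting the sign factors: 1.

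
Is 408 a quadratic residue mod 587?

no

(408/587)
  = -(51/587)    [587 ≡ 3 mod 8 ⇒ (2/587)^3 = -1]
  = (587/51)    [QR: both ≡ 3 mod 4, sign flips]
  = (26/51)    [587 ≡ 26 mod 51]
  = -(13/51)    [51 ≡ 3 mod 8 ⇒ (2/51) = -1]
  = -(51/13)    [QR: 13 ≡ 1 mod 4, sign kept]
  = -(12/13)    [51 ≡ 12 mod 13]
  = -(3/13)    [13 ≡ 5 mod 8 ⇒ (2/13)^2 = +1]
  = -(13/3)    [QR: 13 ≡ 1 mod 4, sign kept]
  = -(1/3)    [13 ≡ 1 mod 3]
  = -1    [(1/3) = 1]
(408/587) = -1, and 587 is prime, so 408 is not a quadratic residue mod 587.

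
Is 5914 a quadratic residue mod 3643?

no

(5914/3643)
  = (2271/3643)    [5914 ≡ 2271 mod 3643]
  = -(3643/2271)    [QR: both ≡ 3 mod 4, sign flips]
  = -(1372/2271)    [3643 ≡ 1372 mod 2271]
  = -(343/2271)    [2271 ≡ 7 mod 8 ⇒ (2/2271)^2 = +1]
  = (2271/343)    [QR: both ≡ 3 mod 4, sign flips]
  = (213/343)    [2271 ≡ 213 mod 343]
  = (343/213)    [QR: 213 ≡ 1 mod 4, sign kept]
  = (130/213)    [343 ≡ 130 mod 213]
  = -(65/213)    [213 ≡ 5 mod 8 ⇒ (2/213) = -1]
  = -(213/65)    [QR: 65 ≡ 1 mod 4, sign kept]
  = -(18/65)    [213 ≡ 18 mod 65]
  = -(9/65)    [65 ≡ 1 mod 8 ⇒ (2/65) = +1]
  = -(65/9)    [QR: 9 ≡ 1 mod 4, sign kept]
  = -(2/9)    [65 ≡ 2 mod 9]
  = -(1/9)    [9 ≡ 1 mod 8 ⇒ (2/9) = +1]
  = -1    [(1/9) = 1]
The Legendre symbol is -1, so x^2 ≡ 5914 (mod 3643) has no solution.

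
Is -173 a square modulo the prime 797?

no

(-173/797)
  = (173/797)    [797 ≡ 1 mod 4 ⇒ (-1/797) = +1]
  = (797/173)    [QR: 173 ≡ 1 mod 4, sign kept]
  = (105/173)    [797 ≡ 105 mod 173]
  = (173/105)    [QR: 105 ≡ 1 mod 4, sign kept]
  = (68/105)    [173 ≡ 68 mod 105]
  = (17/105)    [105 ≡ 1 mod 8 ⇒ (2/105)^2 = +1]
  = (105/17)    [QR: 17 ≡ 1 mod 4, sign kept]
  = (3/17)    [105 ≡ 3 mod 17]
  = (17/3)    [QR: 17 ≡ 1 mod 4, sign kept]
  = (2/3)    [17 ≡ 2 mod 3]
  = -(1/3)    [3 ≡ 3 mod 8 ⇒ (2/3) = -1]
  = -1    [(1/3) = 1]
(-173/797) = -1, and 797 is prime, so -173 is not a quadratic residue mod 797.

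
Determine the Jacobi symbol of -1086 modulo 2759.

-1

Reduce the numerator: -1086 ≡ 1673 (mod 2759), so (-1086|2759) = (1673|2759).
1673 ≡ 1 (mod 4), so quadratic reciprocity gives (1673|2759) = (2759|1673). Reduce: 2759 ≡ 1086 (mod 1673). Now have (1086|1673).
Factor out 2: 1086 = 2·543. Since 1673 ≡ 1 (mod 8), (2|1673) = +1. Now have (543|1673).
1673 ≡ 1 (mod 4), so quadratic reciprocity gives (543|1673) = (1673|543). Reduce: 1673 ≡ 44 (mod 543). Now have (44|543).
Factor out 2: 44 = 2^2·11. Since 543 ≡ 7 (mod 8), (2|543) = +1, and (2|543)^2 = +1. Now have (11|543).
Both 11 ≡ 3 and 543 ≡ 3 (mod 4), so reciprocity gives (11|543) = -(543|11). Reduce: 543 ≡ 4 (mod 11). Now have -(4|11).
Factor out 2: 4 = 2^2. Since 11 ≡ 3 (mod 8), (2|11) = -1, and (2|11)^2 = +1. Now have -(1|11).
(1|11) = 1. Collecting the sign factors: -1.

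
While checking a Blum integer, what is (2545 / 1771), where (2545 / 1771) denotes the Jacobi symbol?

-1

(2545 / 1771)
  = (774 / 1771)    [2545 ≡ 774 mod 1771]
  = -(387 / 1771)    [1771 ≡ 3 mod 8 ⇒ (2 / 1771) = -1]
  = (1771 / 387)    [QR: both ≡ 3 mod 4, sign flips]
  = (223 / 387)    [1771 ≡ 223 mod 387]
  = -(387 / 223)    [QR: both ≡ 3 mod 4, sign flips]
  = -(164 / 223)    [387 ≡ 164 mod 223]
  = -(41 / 223)    [223 ≡ 7 mod 8 ⇒ (2 / 223)^2 = +1]
  = -(223 / 41)    [QR: 41 ≡ 1 mod 4, sign kept]
  = -(18 / 41)    [223 ≡ 18 mod 41]
  = -(9 / 41)    [41 ≡ 1 mod 8 ⇒ (2 / 41) = +1]
  = -(41 / 9)    [QR: 9 ≡ 1 mod 4, sign kept]
  = -(5 / 9)    [41 ≡ 5 mod 9]
  = -(9 / 5)    [QR: 5 ≡ 1 mod 4, sign kept]
  = -(4 / 5)    [9 ≡ 4 mod 5]
  = -(1 / 5)    [5 ≡ 5 mod 8 ⇒ (2 / 5)^2 = +1]
  = -1    [(1 / 5) = 1]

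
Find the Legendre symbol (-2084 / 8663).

Reduce the numerator: -2084 ≡ 6579 (mod 8663), so (-2084 / 8663) = (6579 / 8663).
Both 6579 ≡ 3 and 8663 ≡ 3 (mod 4), so reciprocity gives (6579 / 8663) = -(8663 / 6579). Reduce: 8663 ≡ 2084 (mod 6579). Now have -(2084 / 6579).
Factor out 2: 2084 = 2^2·521. Since 6579 ≡ 3 (mod 8), (2 / 6579) = -1, and (2 / 6579)^2 = +1. Now have -(521 / 6579).
521 ≡ 1 (mod 4), so quadratic reciprocity gives (521 / 6579) = (6579 / 521). Reduce: 6579 ≡ 327 (mod 521). Now have -(327 / 521).
521 ≡ 1 (mod 4), so quadratic reciprocity gives (327 / 521) = (521 / 327). Reduce: 521 ≡ 194 (mod 327). Now have -(194 / 327).
Factor out 2: 194 = 2·97. Since 327 ≡ 7 (mod 8), (2 / 327) = +1. Now have -(97 / 327).
97 ≡ 1 (mod 4), so quadratic reciprocity gives (97 / 327) = (327 / 97). Reduce: 327 ≡ 36 (mod 97). Now have -(36 / 97).
Factor out 2: 36 = 2^2·9. Since 97 ≡ 1 (mod 8), (2 / 97) = +1, and (2 / 97)^2 = +1. Now have -(9 / 97).
9 ≡ 1 (mod 4), so quadratic reciprocity gives (9 / 97) = (97 / 9). Reduce: 97 ≡ 7 (mod 9). Now have -(7 / 9).
9 ≡ 1 (mod 4), so quadratic reciprocity gives (7 / 9) = (9 / 7). Reduce: 9 ≡ 2 (mod 7). Now have -(2 / 7).
Factor out 2: 2 = 2. Since 7 ≡ 7 (mod 8), (2 / 7) = +1. Now have -(1 / 7).
(1 / 7) = 1. Collecting the sign factors: -1.

-1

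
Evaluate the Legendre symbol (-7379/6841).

-1

Pull out -1: (-7379/6841) = (-1/6841)·(7379/6841). Since 6841 ≡ 1 (mod 4), (-1/6841) = +1. Now have (7379/6841).
Reduce the numerator: 7379 ≡ 538 (mod 6841), so (7379/6841) = (538/6841).
Factor out 2: 538 = 2·269. Since 6841 ≡ 1 (mod 8), (2/6841) = +1. Now have (269/6841).
269 ≡ 1 (mod 4), so quadratic reciprocity gives (269/6841) = (6841/269). Reduce: 6841 ≡ 116 (mod 269). Now have (116/269).
Factor out 2: 116 = 2^2·29. Since 269 ≡ 5 (mod 8), (2/269) = -1, and (2/269)^2 = +1. Now have (29/269).
29 ≡ 1 (mod 4), so quadratic reciprocity gives (29/269) = (269/29). Reduce: 269 ≡ 8 (mod 29). Now have (8/29).
Factor out 2: 8 = 2^3. Since 29 ≡ 5 (mod 8), (2/29) = -1, and (2/29)^3 = -1. Now have -(1/29).
(1/29) = 1. Collecting the sign factors: -1.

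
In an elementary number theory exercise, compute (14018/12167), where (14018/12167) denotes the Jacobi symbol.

(14018/12167)
  = (1851/12167)    [14018 ≡ 1851 mod 12167]
  = -(12167/1851)    [QR: both ≡ 3 mod 4, sign flips]
  = -(1061/1851)    [12167 ≡ 1061 mod 1851]
  = -(1851/1061)    [QR: 1061 ≡ 1 mod 4, sign kept]
  = -(790/1061)    [1851 ≡ 790 mod 1061]
  = (395/1061)    [1061 ≡ 5 mod 8 ⇒ (2/1061) = -1]
  = (1061/395)    [QR: 1061 ≡ 1 mod 4, sign kept]
  = (271/395)    [1061 ≡ 271 mod 395]
  = -(395/271)    [QR: both ≡ 3 mod 4, sign flips]
  = -(124/271)    [395 ≡ 124 mod 271]
  = -(31/271)    [271 ≡ 7 mod 8 ⇒ (2/271)^2 = +1]
  = (271/31)    [QR: both ≡ 3 mod 4, sign flips]
  = (23/31)    [271 ≡ 23 mod 31]
  = -(31/23)    [QR: both ≡ 3 mod 4, sign flips]
  = -(8/23)    [31 ≡ 8 mod 23]
  = -(1/23)    [23 ≡ 7 mod 8 ⇒ (2/23)^3 = +1]
  = -1    [(1/23) = 1]

-1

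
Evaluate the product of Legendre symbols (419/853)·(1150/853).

-1

By multiplicativity, (419·1150/853) = (419/853)·(1150/853).
First factor (419/853):
(419/853)
  = (853/419)    [QR: 853 ≡ 1 mod 4, sign kept]
  = (15/419)    [853 ≡ 15 mod 419]
  = -(419/15)    [QR: both ≡ 3 mod 4, sign flips]
  = -(14/15)    [419 ≡ 14 mod 15]
  = -(7/15)    [15 ≡ 7 mod 8 ⇒ (2/15) = +1]
  = (15/7)    [QR: both ≡ 3 mod 4, sign flips]
  = (1/7)    [15 ≡ 1 mod 7]
  = 1    [(1/7) = 1]
Second factor (1150/853):
(1150/853)
  = (297/853)    [1150 ≡ 297 mod 853]
  = (853/297)    [QR: 297 ≡ 1 mod 4, sign kept]
  = (259/297)    [853 ≡ 259 mod 297]
  = (297/259)    [QR: 297 ≡ 1 mod 4, sign kept]
  = (38/259)    [297 ≡ 38 mod 259]
  = -(19/259)    [259 ≡ 3 mod 8 ⇒ (2/259) = -1]
  = (259/19)    [QR: both ≡ 3 mod 4, sign flips]
  = (12/19)    [259 ≡ 12 mod 19]
  = (3/19)    [19 ≡ 3 mod 8 ⇒ (2/19)^2 = +1]
  = -(19/3)    [QR: both ≡ 3 mod 4, sign flips]
  = -(1/3)    [19 ≡ 1 mod 3]
  = -1    [(1/3) = 1]
Product: (1)·(-1) = -1.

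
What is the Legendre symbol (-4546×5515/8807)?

By multiplicativity, (-4546·5515/8807) = (-4546/8807)·(5515/8807).
First factor (-4546/8807):
Reduce the numerator: -4546 ≡ 4261 (mod 8807), so (-4546/8807) = (4261/8807).
4261 ≡ 1 (mod 4), so quadratic reciprocity gives (4261/8807) = (8807/4261). Reduce: 8807 ≡ 285 (mod 4261). Now have (285/4261).
285 ≡ 1 (mod 4), so quadratic reciprocity gives (285/4261) = (4261/285). Reduce: 4261 ≡ 271 (mod 285). Now have (271/285).
285 ≡ 1 (mod 4), so quadratic reciprocity gives (271/285) = (285/271). Reduce: 285 ≡ 14 (mod 271). Now have (14/271).
Factor out 2: 14 = 2·7. Since 271 ≡ 7 (mod 8), (2/271) = +1. Now have (7/271).
Both 7 ≡ 3 and 271 ≡ 3 (mod 4), so reciprocity gives (7/271) = -(271/7). Reduce: 271 ≡ 5 (mod 7). Now have -(5/7).
5 ≡ 1 (mod 4), so quadratic reciprocity gives (5/7) = (7/5). Reduce: 7 ≡ 2 (mod 5). Now have -(2/5).
Factor out 2: 2 = 2. Since 5 ≡ 5 (mod 8), (2/5) = -1. Now have (1/5).
(1/5) = 1. Collecting the sign factors: 1.
Second factor (5515/8807):
Both 5515 ≡ 3 and 8807 ≡ 3 (mod 4), so reciprocity gives (5515/8807) = -(8807/5515). Reduce: 8807 ≡ 3292 (mod 5515). Now have -(3292/5515).
Factor out 2: 3292 = 2^2·823. Since 5515 ≡ 3 (mod 8), (2/5515) = -1, and (2/5515)^2 = +1. Now have -(823/5515).
Both 823 ≡ 3 and 5515 ≡ 3 (mod 4), so reciprocity gives (823/5515) = -(5515/823). Reduce: 5515 ≡ 577 (mod 823). Now have (577/823).
577 ≡ 1 (mod 4), so quadratic reciprocity gives (577/823) = (823/577). Reduce: 823 ≡ 246 (mod 577). Now have (246/577).
Factor out 2: 246 = 2·123. Since 577 ≡ 1 (mod 8), (2/577) = +1. Now have (123/577).
577 ≡ 1 (mod 4), so quadratic reciprocity gives (123/577) = (577/123). Reduce: 577 ≡ 85 (mod 123). Now have (85/123).
85 ≡ 1 (mod 4), so quadratic reciprocity gives (85/123) = (123/85). Reduce: 123 ≡ 38 (mod 85). Now have (38/85).
Factor out 2: 38 = 2·19. Since 85 ≡ 5 (mod 8), (2/85) = -1. Now have -(19/85).
85 ≡ 1 (mod 4), so quadratic reciprocity gives (19/85) = (85/19). Reduce: 85 ≡ 9 (mod 19). Now have -(9/19).
9 ≡ 1 (mod 4), so quadratic reciprocity gives (9/19) = (19/9). Reduce: 19 ≡ 1 (mod 9). Now have -(1/9).
(1/9) = 1. Collecting the sign factors: -1.
Product: (1)·(-1) = -1.

-1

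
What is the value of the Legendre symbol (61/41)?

Reduce the numerator: 61 ≡ 20 (mod 41), so (61/41) = (20/41).
Factor out 2: 20 = 2^2·5. Since 41 ≡ 1 (mod 8), (2/41) = +1, and (2/41)^2 = +1. Now have (5/41).
5 ≡ 1 (mod 4), so quadratic reciprocity gives (5/41) = (41/5). Reduce: 41 ≡ 1 (mod 5). Now have (1/5).
(1/5) = 1. Collecting the sign factors: 1.

1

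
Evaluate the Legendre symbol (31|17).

Reduce the numerator: 31 ≡ 14 (mod 17), so (31|17) = (14|17).
Factor out 2: 14 = 2·7. Since 17 ≡ 1 (mod 8), (2|17) = +1. Now have (7|17).
17 ≡ 1 (mod 4), so quadratic reciprocity gives (7|17) = (17|7). Reduce: 17 ≡ 3 (mod 7). Now have (3|7).
Both 3 ≡ 3 and 7 ≡ 3 (mod 4), so reciprocity gives (3|7) = -(7|3). Reduce: 7 ≡ 1 (mod 3). Now have -(1|3).
(1|3) = 1. Collecting the sign factors: -1.

-1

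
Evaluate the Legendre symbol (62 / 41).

1

Reduce the numerator: 62 ≡ 21 (mod 41), so (62 / 41) = (21 / 41).
21 ≡ 1 (mod 4), so quadratic reciprocity gives (21 / 41) = (41 / 21). Reduce: 41 ≡ 20 (mod 21). Now have (20 / 21).
Factor out 2: 20 = 2^2·5. Since 21 ≡ 5 (mod 8), (2 / 21) = -1, and (2 / 21)^2 = +1. Now have (5 / 21).
5 ≡ 1 (mod 4), so quadratic reciprocity gives (5 / 21) = (21 / 5). Reduce: 21 ≡ 1 (mod 5). Now have (1 / 5).
(1 / 5) = 1. Collecting the sign factors: 1.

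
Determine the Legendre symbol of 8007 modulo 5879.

1

Reduce the numerator: 8007 ≡ 2128 (mod 5879), so (8007 / 5879) = (2128 / 5879).
Factor out 2: 2128 = 2^4·133. Since 5879 ≡ 7 (mod 8), (2 / 5879) = +1, and (2 / 5879)^4 = +1. Now have (133 / 5879).
133 ≡ 1 (mod 4), so quadratic reciprocity gives (133 / 5879) = (5879 / 133). Reduce: 5879 ≡ 27 (mod 133). Now have (27 / 133).
133 ≡ 1 (mod 4), so quadratic reciprocity gives (27 / 133) = (133 / 27). Reduce: 133 ≡ 25 (mod 27). Now have (25 / 27).
25 ≡ 1 (mod 4), so quadratic reciprocity gives (25 / 27) = (27 / 25). Reduce: 27 ≡ 2 (mod 25). Now have (2 / 25).
Factor out 2: 2 = 2. Since 25 ≡ 1 (mod 8), (2 / 25) = +1. Now have (1 / 25).
(1 / 25) = 1. Collecting the sign factors: 1.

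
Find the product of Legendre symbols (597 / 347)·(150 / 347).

-1

By multiplicativity, (597·150 / 347) = (597 / 347)·(150 / 347).
First factor (597 / 347):
(597 / 347)
  = (250 / 347)    [597 ≡ 250 mod 347]
  = -(125 / 347)    [347 ≡ 3 mod 8 ⇒ (2 / 347) = -1]
  = -(347 / 125)    [QR: 125 ≡ 1 mod 4, sign kept]
  = -(97 / 125)    [347 ≡ 97 mod 125]
  = -(125 / 97)    [QR: 97 ≡ 1 mod 4, sign kept]
  = -(28 / 97)    [125 ≡ 28 mod 97]
  = -(7 / 97)    [97 ≡ 1 mod 8 ⇒ (2 / 97)^2 = +1]
  = -(97 / 7)    [QR: 97 ≡ 1 mod 4, sign kept]
  = -(6 / 7)    [97 ≡ 6 mod 7]
  = -(3 / 7)    [7 ≡ 7 mod 8 ⇒ (2 / 7) = +1]
  = (7 / 3)    [QR: both ≡ 3 mod 4, sign flips]
  = (1 / 3)    [7 ≡ 1 mod 3]
  = 1    [(1 / 3) = 1]
Second factor (150 / 347):
(150 / 347)
  = -(75 / 347)    [347 ≡ 3 mod 8 ⇒ (2 / 347) = -1]
  = (347 / 75)    [QR: both ≡ 3 mod 4, sign flips]
  = (47 / 75)    [347 ≡ 47 mod 75]
  = -(75 / 47)    [QR: both ≡ 3 mod 4, sign flips]
  = -(28 / 47)    [75 ≡ 28 mod 47]
  = -(7 / 47)    [47 ≡ 7 mod 8 ⇒ (2 / 47)^2 = +1]
  = (47 / 7)    [QR: both ≡ 3 mod 4, sign flips]
  = (5 / 7)    [47 ≡ 5 mod 7]
  = (7 / 5)    [QR: 5 ≡ 1 mod 4, sign kept]
  = (2 / 5)    [7 ≡ 2 mod 5]
  = -(1 / 5)    [5 ≡ 5 mod 8 ⇒ (2 / 5) = -1]
  = -1    [(1 / 5) = 1]
Product: (1)·(-1) = -1.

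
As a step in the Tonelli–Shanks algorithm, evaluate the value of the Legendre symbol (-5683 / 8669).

(-5683 / 8669)
  = (2986 / 8669)    [-5683 ≡ 2986 mod 8669]
  = -(1493 / 8669)    [8669 ≡ 5 mod 8 ⇒ (2 / 8669) = -1]
  = -(8669 / 1493)    [QR: 1493 ≡ 1 mod 4, sign kept]
  = -(1204 / 1493)    [8669 ≡ 1204 mod 1493]
  = -(301 / 1493)    [1493 ≡ 5 mod 8 ⇒ (2 / 1493)^2 = +1]
  = -(1493 / 301)    [QR: 301 ≡ 1 mod 4, sign kept]
  = -(289 / 301)    [1493 ≡ 289 mod 301]
  = -(301 / 289)    [QR: 289 ≡ 1 mod 4, sign kept]
  = -(12 / 289)    [301 ≡ 12 mod 289]
  = -(3 / 289)    [289 ≡ 1 mod 8 ⇒ (2 / 289)^2 = +1]
  = -(289 / 3)    [QR: 289 ≡ 1 mod 4, sign kept]
  = -(1 / 3)    [289 ≡ 1 mod 3]
  = -1    [(1 / 3) = 1]

-1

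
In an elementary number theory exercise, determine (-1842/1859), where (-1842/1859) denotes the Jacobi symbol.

Pull out -1: (-1842/1859) = (-1/1859)·(1842/1859). Since 1859 ≡ 3 (mod 4), (-1/1859) = -1. Now have -(1842/1859).
Factor out 2: 1842 = 2·921. Since 1859 ≡ 3 (mod 8), (2/1859) = -1. Now have (921/1859).
921 ≡ 1 (mod 4), so quadratic reciprocity gives (921/1859) = (1859/921). Reduce: 1859 ≡ 17 (mod 921). Now have (17/921).
17 ≡ 1 (mod 4), so quadratic reciprocity gives (17/921) = (921/17). Reduce: 921 ≡ 3 (mod 17). Now have (3/17).
17 ≡ 1 (mod 4), so quadratic reciprocity gives (3/17) = (17/3). Reduce: 17 ≡ 2 (mod 3). Now have (2/3).
Factor out 2: 2 = 2. Since 3 ≡ 3 (mod 8), (2/3) = -1. Now have -(1/3).
(1/3) = 1. Collecting the sign factors: -1.

-1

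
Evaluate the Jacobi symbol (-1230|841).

(-1230|841)
  = (452|841)    [-1230 ≡ 452 mod 841]
  = (113|841)    [841 ≡ 1 mod 8 ⇒ (2|841)^2 = +1]
  = (841|113)    [QR: 113 ≡ 1 mod 4, sign kept]
  = (50|113)    [841 ≡ 50 mod 113]
  = (25|113)    [113 ≡ 1 mod 8 ⇒ (2|113) = +1]
  = (113|25)    [QR: 25 ≡ 1 mod 4, sign kept]
  = (13|25)    [113 ≡ 13 mod 25]
  = (25|13)    [QR: 13 ≡ 1 mod 4, sign kept]
  = (12|13)    [25 ≡ 12 mod 13]
  = (3|13)    [13 ≡ 5 mod 8 ⇒ (2|13)^2 = +1]
  = (13|3)    [QR: 13 ≡ 1 mod 4, sign kept]
  = (1|3)    [13 ≡ 1 mod 3]
  = 1    [(1|3) = 1]

1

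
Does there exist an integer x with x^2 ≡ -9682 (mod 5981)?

(-9682/5981)
  = (9682/5981)    [5981 ≡ 1 mod 4 ⇒ (-1/5981) = +1]
  = (3701/5981)    [9682 ≡ 3701 mod 5981]
  = (5981/3701)    [QR: 3701 ≡ 1 mod 4, sign kept]
  = (2280/3701)    [5981 ≡ 2280 mod 3701]
  = -(285/3701)    [3701 ≡ 5 mod 8 ⇒ (2/3701)^3 = -1]
  = -(3701/285)    [QR: 285 ≡ 1 mod 4, sign kept]
  = -(281/285)    [3701 ≡ 281 mod 285]
  = -(285/281)    [QR: 281 ≡ 1 mod 4, sign kept]
  = -(4/281)    [285 ≡ 4 mod 281]
  = -(1/281)    [281 ≡ 1 mod 8 ⇒ (2/281)^2 = +1]
  = -1    [(1/281) = 1]
The Legendre symbol is -1, so x^2 ≡ -9682 (mod 5981) has no solution.

no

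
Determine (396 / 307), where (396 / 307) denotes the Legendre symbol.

1

Reduce the numerator: 396 ≡ 89 (mod 307), so (396 / 307) = (89 / 307).
89 ≡ 1 (mod 4), so quadratic reciprocity gives (89 / 307) = (307 / 89). Reduce: 307 ≡ 40 (mod 89). Now have (40 / 89).
Factor out 2: 40 = 2^3·5. Since 89 ≡ 1 (mod 8), (2 / 89) = +1, and (2 / 89)^3 = +1. Now have (5 / 89).
5 ≡ 1 (mod 4), so quadratic reciprocity gives (5 / 89) = (89 / 5). Reduce: 89 ≡ 4 (mod 5). Now have (4 / 5).
Factor out 2: 4 = 2^2. Since 5 ≡ 5 (mod 8), (2 / 5) = -1, and (2 / 5)^2 = +1. Now have (1 / 5).
(1 / 5) = 1. Collecting the sign factors: 1.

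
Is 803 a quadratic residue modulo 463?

no

(803|463)
  = (340|463)    [803 ≡ 340 mod 463]
  = (85|463)    [463 ≡ 7 mod 8 ⇒ (2|463)^2 = +1]
  = (463|85)    [QR: 85 ≡ 1 mod 4, sign kept]
  = (38|85)    [463 ≡ 38 mod 85]
  = -(19|85)    [85 ≡ 5 mod 8 ⇒ (2|85) = -1]
  = -(85|19)    [QR: 85 ≡ 1 mod 4, sign kept]
  = -(9|19)    [85 ≡ 9 mod 19]
  = -(19|9)    [QR: 9 ≡ 1 mod 4, sign kept]
  = -(1|9)    [19 ≡ 1 mod 9]
  = -1    [(1|9) = 1]
(803|463) = -1, and 463 is prime, so 803 is not a quadratic residue mod 463.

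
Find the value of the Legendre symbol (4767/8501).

8501 ≡ 1 (mod 4), so quadratic reciprocity gives (4767/8501) = (8501/4767). Reduce: 8501 ≡ 3734 (mod 4767). Now have (3734/4767).
Factor out 2: 3734 = 2·1867. Since 4767 ≡ 7 (mod 8), (2/4767) = +1. Now have (1867/4767).
Both 1867 ≡ 3 and 4767 ≡ 3 (mod 4), so reciprocity gives (1867/4767) = -(4767/1867). Reduce: 4767 ≡ 1033 (mod 1867). Now have -(1033/1867).
1033 ≡ 1 (mod 4), so quadratic reciprocity gives (1033/1867) = (1867/1033). Reduce: 1867 ≡ 834 (mod 1033). Now have -(834/1033).
Factor out 2: 834 = 2·417. Since 1033 ≡ 1 (mod 8), (2/1033) = +1. Now have -(417/1033).
417 ≡ 1 (mod 4), so quadratic reciprocity gives (417/1033) = (1033/417). Reduce: 1033 ≡ 199 (mod 417). Now have -(199/417).
417 ≡ 1 (mod 4), so quadratic reciprocity gives (199/417) = (417/199). Reduce: 417 ≡ 19 (mod 199). Now have -(19/199).
Both 19 ≡ 3 and 199 ≡ 3 (mod 4), so reciprocity gives (19/199) = -(199/19). Reduce: 199 ≡ 9 (mod 19). Now have (9/19).
9 ≡ 1 (mod 4), so quadratic reciprocity gives (9/19) = (19/9). Reduce: 19 ≡ 1 (mod 9). Now have (1/9).
(1/9) = 1. Collecting the sign factors: 1.

1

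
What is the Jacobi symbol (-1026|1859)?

Reduce the numerator: -1026 ≡ 833 (mod 1859), so (-1026|1859) = (833|1859).
833 ≡ 1 (mod 4), so quadratic reciprocity gives (833|1859) = (1859|833). Reduce: 1859 ≡ 193 (mod 833). Now have (193|833).
193 ≡ 1 (mod 4), so quadratic reciprocity gives (193|833) = (833|193). Reduce: 833 ≡ 61 (mod 193). Now have (61|193).
61 ≡ 1 (mod 4), so quadratic reciprocity gives (61|193) = (193|61). Reduce: 193 ≡ 10 (mod 61). Now have (10|61).
Factor out 2: 10 = 2·5. Since 61 ≡ 5 (mod 8), (2|61) = -1. Now have -(5|61).
5 ≡ 1 (mod 4), so quadratic reciprocity gives (5|61) = (61|5). Reduce: 61 ≡ 1 (mod 5). Now have -(1|5).
(1|5) = 1. Collecting the sign factors: -1.

-1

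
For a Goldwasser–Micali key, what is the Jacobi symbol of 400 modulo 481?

(400/481)
  = (25/481)    [481 ≡ 1 mod 8 ⇒ (2/481)^4 = +1]
  = (481/25)    [QR: 25 ≡ 1 mod 4, sign kept]
  = (6/25)    [481 ≡ 6 mod 25]
  = (3/25)    [25 ≡ 1 mod 8 ⇒ (2/25) = +1]
  = (25/3)    [QR: 25 ≡ 1 mod 4, sign kept]
  = (1/3)    [25 ≡ 1 mod 3]
  = 1    [(1/3) = 1]

1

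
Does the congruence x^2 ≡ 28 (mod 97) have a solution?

no

Factor out 2: 28 = 2^2·7. Since 97 ≡ 1 (mod 8), (2/97) = +1, and (2/97)^2 = +1. Now have (7/97).
97 ≡ 1 (mod 4), so quadratic reciprocity gives (7/97) = (97/7). Reduce: 97 ≡ 6 (mod 7). Now have (6/7).
Factor out 2: 6 = 2·3. Since 7 ≡ 7 (mod 8), (2/7) = +1. Now have (3/7).
Both 3 ≡ 3 and 7 ≡ 3 (mod 4), so reciprocity gives (3/7) = -(7/3). Reduce: 7 ≡ 1 (mod 3). Now have -(1/3).
(1/3) = 1. Collecting the sign factors: -1.
The Legendre symbol is -1, so x^2 ≡ 28 (mod 97) has no solution.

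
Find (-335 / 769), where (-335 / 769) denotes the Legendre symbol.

(-335 / 769)
  = (335 / 769)    [769 ≡ 1 mod 4 ⇒ (-1 / 769) = +1]
  = (769 / 335)    [QR: 769 ≡ 1 mod 4, sign kept]
  = (99 / 335)    [769 ≡ 99 mod 335]
  = -(335 / 99)    [QR: both ≡ 3 mod 4, sign flips]
  = -(38 / 99)    [335 ≡ 38 mod 99]
  = (19 / 99)    [99 ≡ 3 mod 8 ⇒ (2 / 99) = -1]
  = -(99 / 19)    [QR: both ≡ 3 mod 4, sign flips]
  = -(4 / 19)    [99 ≡ 4 mod 19]
  = -(1 / 19)    [19 ≡ 3 mod 8 ⇒ (2 / 19)^2 = +1]
  = -1    [(1 / 19) = 1]

-1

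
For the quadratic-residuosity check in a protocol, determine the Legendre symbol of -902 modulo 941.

(-902|941)
  = (39|941)    [-902 ≡ 39 mod 941]
  = (941|39)    [QR: 941 ≡ 1 mod 4, sign kept]
  = (5|39)    [941 ≡ 5 mod 39]
  = (39|5)    [QR: 5 ≡ 1 mod 4, sign kept]
  = (4|5)    [39 ≡ 4 mod 5]
  = (1|5)    [5 ≡ 5 mod 8 ⇒ (2|5)^2 = +1]
  = 1    [(1|5) = 1]

1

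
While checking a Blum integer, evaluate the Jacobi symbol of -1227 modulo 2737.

Reduce the numerator: -1227 ≡ 1510 (mod 2737), so (-1227/2737) = (1510/2737).
Factor out 2: 1510 = 2·755. Since 2737 ≡ 1 (mod 8), (2/2737) = +1. Now have (755/2737).
2737 ≡ 1 (mod 4), so quadratic reciprocity gives (755/2737) = (2737/755). Reduce: 2737 ≡ 472 (mod 755). Now have (472/755).
Factor out 2: 472 = 2^3·59. Since 755 ≡ 3 (mod 8), (2/755) = -1, and (2/755)^3 = -1. Now have -(59/755).
Both 59 ≡ 3 and 755 ≡ 3 (mod 4), so reciprocity gives (59/755) = -(755/59). Reduce: 755 ≡ 47 (mod 59). Now have (47/59).
Both 47 ≡ 3 and 59 ≡ 3 (mod 4), so reciprocity gives (47/59) = -(59/47). Reduce: 59 ≡ 12 (mod 47). Now have -(12/47).
Factor out 2: 12 = 2^2·3. Since 47 ≡ 7 (mod 8), (2/47) = +1, and (2/47)^2 = +1. Now have -(3/47).
Both 3 ≡ 3 and 47 ≡ 3 (mod 4), so reciprocity gives (3/47) = -(47/3). Reduce: 47 ≡ 2 (mod 3). Now have (2/3).
Factor out 2: 2 = 2. Since 3 ≡ 3 (mod 8), (2/3) = -1. Now have -(1/3).
(1/3) = 1. Collecting the sign factors: -1.

-1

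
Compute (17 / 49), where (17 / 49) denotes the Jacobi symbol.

17 ≡ 1 (mod 4), so quadratic reciprocity gives (17 / 49) = (49 / 17). Reduce: 49 ≡ 15 (mod 17). Now have (15 / 17).
17 ≡ 1 (mod 4), so quadratic reciprocity gives (15 / 17) = (17 / 15). Reduce: 17 ≡ 2 (mod 15). Now have (2 / 15).
Factor out 2: 2 = 2. Since 15 ≡ 7 (mod 8), (2 / 15) = +1. Now have (1 / 15).
(1 / 15) = 1. Collecting the sign factors: 1.

1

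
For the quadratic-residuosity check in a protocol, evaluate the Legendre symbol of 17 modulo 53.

(17/53)
  = (53/17)    [QR: 17 ≡ 1 mod 4, sign kept]
  = (2/17)    [53 ≡ 2 mod 17]
  = (1/17)    [17 ≡ 1 mod 8 ⇒ (2/17) = +1]
  = 1    [(1/17) = 1]

1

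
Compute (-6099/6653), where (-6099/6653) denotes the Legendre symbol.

(-6099/6653)
  = (554/6653)    [-6099 ≡ 554 mod 6653]
  = -(277/6653)    [6653 ≡ 5 mod 8 ⇒ (2/6653) = -1]
  = -(6653/277)    [QR: 277 ≡ 1 mod 4, sign kept]
  = -(5/277)    [6653 ≡ 5 mod 277]
  = -(277/5)    [QR: 5 ≡ 1 mod 4, sign kept]
  = -(2/5)    [277 ≡ 2 mod 5]
  = (1/5)    [5 ≡ 5 mod 8 ⇒ (2/5) = -1]
  = 1    [(1/5) = 1]

1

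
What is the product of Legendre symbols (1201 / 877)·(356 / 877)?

By multiplicativity, (1201·356 / 877) = (1201 / 877)·(356 / 877).
First factor (1201 / 877):
(1201 / 877)
  = (324 / 877)    [1201 ≡ 324 mod 877]
  = (81 / 877)    [877 ≡ 5 mod 8 ⇒ (2 / 877)^2 = +1]
  = (877 / 81)    [QR: 81 ≡ 1 mod 4, sign kept]
  = (67 / 81)    [877 ≡ 67 mod 81]
  = (81 / 67)    [QR: 81 ≡ 1 mod 4, sign kept]
  = (14 / 67)    [81 ≡ 14 mod 67]
  = -(7 / 67)    [67 ≡ 3 mod 8 ⇒ (2 / 67) = -1]
  = (67 / 7)    [QR: both ≡ 3 mod 4, sign flips]
  = (4 / 7)    [67 ≡ 4 mod 7]
  = (1 / 7)    [7 ≡ 7 mod 8 ⇒ (2 / 7)^2 = +1]
  = 1    [(1 / 7) = 1]
Second factor (356 / 877):
(356 / 877)
  = (89 / 877)    [877 ≡ 5 mod 8 ⇒ (2 / 877)^2 = +1]
  = (877 / 89)    [QR: 89 ≡ 1 mod 4, sign kept]
  = (76 / 89)    [877 ≡ 76 mod 89]
  = (19 / 89)    [89 ≡ 1 mod 8 ⇒ (2 / 89)^2 = +1]
  = (89 / 19)    [QR: 89 ≡ 1 mod 4, sign kept]
  = (13 / 19)    [89 ≡ 13 mod 19]
  = (19 / 13)    [QR: 13 ≡ 1 mod 4, sign kept]
  = (6 / 13)    [19 ≡ 6 mod 13]
  = -(3 / 13)    [13 ≡ 5 mod 8 ⇒ (2 / 13) = -1]
  = -(13 / 3)    [QR: 13 ≡ 1 mod 4, sign kept]
  = -(1 / 3)    [13 ≡ 1 mod 3]
  = -1    [(1 / 3) = 1]
Product: (1)·(-1) = -1.

-1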